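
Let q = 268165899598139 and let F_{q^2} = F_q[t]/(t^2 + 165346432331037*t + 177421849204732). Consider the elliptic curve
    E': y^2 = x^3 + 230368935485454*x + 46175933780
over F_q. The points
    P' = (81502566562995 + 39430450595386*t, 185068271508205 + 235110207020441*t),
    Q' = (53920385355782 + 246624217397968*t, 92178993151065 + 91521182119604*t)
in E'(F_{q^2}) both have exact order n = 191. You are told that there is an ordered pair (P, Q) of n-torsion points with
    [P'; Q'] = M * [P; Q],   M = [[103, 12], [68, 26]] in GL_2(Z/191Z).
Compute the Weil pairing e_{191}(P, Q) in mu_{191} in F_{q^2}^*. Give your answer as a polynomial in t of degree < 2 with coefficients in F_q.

1400103624005 + 135509771088911*t

e_{191}(aP+bQ,cP+dQ) = e_{191}(P,Q)^(ad-bc); with (a,b,c,d)=(103,12,68,26) this gives the det-191 law.
So e_{191}(P,Q) = e_{191}(P',Q')^{187}, since 143*187 = 1 mod 191.
Double-and-add over 10111111: 8-1 doublings, 7-1 additions; each step l_{T,T}/v_{2T} or l_{T,P'}/v at Q'+S for random S.
Miller gives e_{191}(P',Q') = 44764142579151 + 88247463829723*t in F_{268165899598139^2}.
Hence e(P,Q) = 1400103624005 + 135509771088911*t in F_{268165899598139^2}^*.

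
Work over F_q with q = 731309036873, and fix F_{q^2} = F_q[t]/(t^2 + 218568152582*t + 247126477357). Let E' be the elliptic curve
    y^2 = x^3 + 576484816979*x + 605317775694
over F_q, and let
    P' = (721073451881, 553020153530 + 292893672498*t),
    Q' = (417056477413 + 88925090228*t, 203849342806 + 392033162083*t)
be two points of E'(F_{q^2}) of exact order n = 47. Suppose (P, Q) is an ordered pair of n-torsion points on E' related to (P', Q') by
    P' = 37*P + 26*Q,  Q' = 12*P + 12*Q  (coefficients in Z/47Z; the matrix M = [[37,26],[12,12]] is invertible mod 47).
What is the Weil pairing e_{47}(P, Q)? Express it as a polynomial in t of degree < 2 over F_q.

105971810679 + 229286879029*t

e_{47}(aP+bQ,cP+dQ) = e_{47}(P,Q)^(ad-bc); with (a,b,c,d)=(37,26,12,12) this gives the det-47 law.
37*12 - 26*12 = 132; reduced mod 47: det = 38, inverse 26.
n = 47 = (101111)_2 (6 bits, wt 5); accumulate f_{47,P'}(Q'+S)/f_{47,P'}(S) along the 5-step ladder.
Result: e(P',Q') = 622698271127 + 581649141224*t.
Raise to 26: e(P,Q) = 105971810679 + 229286879029*t in mu_{47}.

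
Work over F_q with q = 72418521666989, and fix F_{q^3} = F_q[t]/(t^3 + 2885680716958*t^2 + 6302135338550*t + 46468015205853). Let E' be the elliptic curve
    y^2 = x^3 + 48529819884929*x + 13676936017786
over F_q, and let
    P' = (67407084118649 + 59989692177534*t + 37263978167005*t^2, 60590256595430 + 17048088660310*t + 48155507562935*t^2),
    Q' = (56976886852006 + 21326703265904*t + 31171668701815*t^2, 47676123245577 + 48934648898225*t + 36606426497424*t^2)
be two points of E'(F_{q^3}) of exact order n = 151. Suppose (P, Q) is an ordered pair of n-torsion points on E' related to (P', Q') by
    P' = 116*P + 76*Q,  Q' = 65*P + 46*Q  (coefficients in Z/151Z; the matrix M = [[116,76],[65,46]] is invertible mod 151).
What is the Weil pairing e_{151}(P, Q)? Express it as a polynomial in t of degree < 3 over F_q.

53797142540181 + 33720802811720*t + 68525911003223*t^2

e_{151}(aP+bQ,cP+dQ) = e_{151}(P,Q)^(ad-bc); with (a,b,c,d)=(116,76,65,46) this gives the det-151 law.
det M = 116*46 - 76*65 = 396 = 94 (mod 151); 94^{-1} = 98 (mod 151).
Run Miller on y^2=x^3+48529819884929*x+13676936017786 over F_{72418521666989}: ladder 10010111 (8 bits); e = f_P(D_Q)/f_Q(D_P).
Miller gives e_{151}(P',Q') = 20114245467290 + 44442081451875*t + 37735744117833*t^2 in F_{72418521666989^3}.
Finally e_{151}(P,Q) = 53797142540181 + 33720802811720*t + 68525911003223*t^2.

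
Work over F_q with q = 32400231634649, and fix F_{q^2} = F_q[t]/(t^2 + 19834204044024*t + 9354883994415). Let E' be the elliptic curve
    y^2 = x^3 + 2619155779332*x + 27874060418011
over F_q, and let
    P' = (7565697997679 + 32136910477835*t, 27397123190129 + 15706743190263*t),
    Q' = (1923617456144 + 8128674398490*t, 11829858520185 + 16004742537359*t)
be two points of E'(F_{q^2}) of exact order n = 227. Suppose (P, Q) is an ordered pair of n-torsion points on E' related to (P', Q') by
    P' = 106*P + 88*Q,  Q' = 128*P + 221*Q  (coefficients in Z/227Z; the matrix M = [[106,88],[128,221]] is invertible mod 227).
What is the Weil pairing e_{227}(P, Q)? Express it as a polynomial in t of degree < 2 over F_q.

21073985910559 + 837091816892*t

e_{227}(aP+bQ,cP+dQ) = e_{227}(P,Q)^(ad-bc); with (a,b,c,d)=(106,88,128,221) this gives the det-227 law.
det(M) mod 227 = 131; its inverse in (Z/227)^* is 26 (check: 131*26 mod 227 = 1).
8-bit Miller (11100011) on E'/F_{32400231634649} with a'=2619155779332, b'=27874060418011: accumulate tangent/chord ratios at Q'+S and P'+S'.
f_P(D_Q)/f_Q(D_P) = 28083239233160 + 8918543871967*t.
e_{227}(P,Q) = (28083239233160 + 8918543871967*t)^{26} = 21073985910559 + 837091816892*t.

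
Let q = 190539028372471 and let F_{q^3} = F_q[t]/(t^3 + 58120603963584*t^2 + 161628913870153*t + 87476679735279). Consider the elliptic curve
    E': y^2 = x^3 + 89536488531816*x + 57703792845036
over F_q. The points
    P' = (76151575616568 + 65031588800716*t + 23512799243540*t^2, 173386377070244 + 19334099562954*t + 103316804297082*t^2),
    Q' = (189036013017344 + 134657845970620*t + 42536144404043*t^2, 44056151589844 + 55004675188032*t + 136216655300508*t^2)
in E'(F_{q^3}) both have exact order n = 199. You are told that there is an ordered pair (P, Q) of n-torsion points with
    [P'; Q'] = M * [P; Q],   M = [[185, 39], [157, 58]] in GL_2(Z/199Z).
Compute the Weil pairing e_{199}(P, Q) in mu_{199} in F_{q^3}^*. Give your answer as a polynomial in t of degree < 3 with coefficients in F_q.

13575397055958 + 30349096941641*t + 30508087232124*t^2

The 199-Weil pairing on E[199] over F_{190539028372471} is alternating-bilinear: e_{199}(P',Q') = e_{199}(P,Q)^det(M).
185*58 - 39*157 = 4607; reduced mod 199: det = 30, inverse 73.
n = 199 = (11000111)_2 (8 bits, wt 5); accumulate f_{199,P'}(Q'+S)/f_{199,P'}(S) along the 7-step ladder.
Result: e(P',Q') = 121643259869624 + 142476104997564*t + 132035829986589*t^2.
Thus e_{199}(P,Q) = 13575397055958 + 30349096941641*t + 30508087232124*t^2.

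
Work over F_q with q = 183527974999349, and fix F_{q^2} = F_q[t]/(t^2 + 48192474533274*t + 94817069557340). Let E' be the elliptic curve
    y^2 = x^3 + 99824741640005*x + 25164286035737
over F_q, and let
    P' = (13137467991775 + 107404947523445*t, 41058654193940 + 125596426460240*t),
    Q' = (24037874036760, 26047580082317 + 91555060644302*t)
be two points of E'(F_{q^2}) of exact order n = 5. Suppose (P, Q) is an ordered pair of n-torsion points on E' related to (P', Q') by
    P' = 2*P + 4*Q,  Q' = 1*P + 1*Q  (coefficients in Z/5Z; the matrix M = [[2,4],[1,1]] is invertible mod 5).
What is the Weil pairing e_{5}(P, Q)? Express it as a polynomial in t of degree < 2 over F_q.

Alternating bilinearity on E[5] (values in mu_{5} in F_{183527974999349^2}) gives e(P',Q') = e(P,Q)^det(M).
So e_{5}(P,Q) = e_{5}(P',Q')^{2}, since 3*2 = 1 mod 5.
Double-and-add over 101: 3-1 doublings, 2-1 additions; each step l_{T,T}/v_{2T} or l_{T,P'}/v at Q'+S for random S.
Result: e(P',Q') = 110927179492696 + 181139941131046*t.
Hence e(P,Q) = 45590879132385 + 177642720325785*t in F_{183527974999349^2}^*.

45590879132385 + 177642720325785*t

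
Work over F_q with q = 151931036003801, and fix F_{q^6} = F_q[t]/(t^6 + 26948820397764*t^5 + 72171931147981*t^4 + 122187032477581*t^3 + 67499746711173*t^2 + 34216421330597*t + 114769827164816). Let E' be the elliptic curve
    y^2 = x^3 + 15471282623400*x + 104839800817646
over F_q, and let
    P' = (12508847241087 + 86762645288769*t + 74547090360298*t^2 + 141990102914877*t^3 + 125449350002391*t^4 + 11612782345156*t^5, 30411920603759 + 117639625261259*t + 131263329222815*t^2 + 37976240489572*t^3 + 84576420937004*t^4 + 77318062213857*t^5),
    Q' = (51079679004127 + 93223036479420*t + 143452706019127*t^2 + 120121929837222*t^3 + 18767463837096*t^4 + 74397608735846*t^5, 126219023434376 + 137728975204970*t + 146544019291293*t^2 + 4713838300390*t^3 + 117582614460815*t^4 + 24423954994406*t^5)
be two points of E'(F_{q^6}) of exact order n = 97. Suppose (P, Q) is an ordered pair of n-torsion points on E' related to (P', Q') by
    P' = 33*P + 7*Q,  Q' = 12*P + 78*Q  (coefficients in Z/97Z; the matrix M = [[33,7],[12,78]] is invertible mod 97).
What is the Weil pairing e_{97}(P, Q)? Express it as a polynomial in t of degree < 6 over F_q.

e_{97}(aP+bQ,cP+dQ) = e_{97}(P,Q)^(ad-bc); with (a,b,c,d)=(33,7,12,78) this gives the det-97 law.
So e_{97}(P,Q) = e_{97}(P',Q')^{3}, since 65*3 = 1 mod 97.
Double-and-add over 1100001: 7-1 doublings, 3-1 additions; each step l_{T,T}/v_{2T} or l_{T,P'}/v at Q'+S for random S.
e_{97}(P',Q') = 61575978731191 + 17787737792667*t + 149129309531651*t^2 + 13936484084898*t^3 + 119057473934062*t^4 + 22057385504377*t^5.
e_{97}(P,Q) = (61575978731191 + 17787737792667*t + 149129309531651*t^2 + 13936484084898*t^3 + 119057473934062*t^4 + 22057385504377*t^5)^{3} = 24394979266697 + 80645033087600*t + 79489566191397*t^2 + 30253117719587*t^3 + 141578142317496*t^4 + 64472159380055*t^5.

24394979266697 + 80645033087600*t + 79489566191397*t^2 + 30253117719587*t^3 + 141578142317496*t^4 + 64472159380055*t^5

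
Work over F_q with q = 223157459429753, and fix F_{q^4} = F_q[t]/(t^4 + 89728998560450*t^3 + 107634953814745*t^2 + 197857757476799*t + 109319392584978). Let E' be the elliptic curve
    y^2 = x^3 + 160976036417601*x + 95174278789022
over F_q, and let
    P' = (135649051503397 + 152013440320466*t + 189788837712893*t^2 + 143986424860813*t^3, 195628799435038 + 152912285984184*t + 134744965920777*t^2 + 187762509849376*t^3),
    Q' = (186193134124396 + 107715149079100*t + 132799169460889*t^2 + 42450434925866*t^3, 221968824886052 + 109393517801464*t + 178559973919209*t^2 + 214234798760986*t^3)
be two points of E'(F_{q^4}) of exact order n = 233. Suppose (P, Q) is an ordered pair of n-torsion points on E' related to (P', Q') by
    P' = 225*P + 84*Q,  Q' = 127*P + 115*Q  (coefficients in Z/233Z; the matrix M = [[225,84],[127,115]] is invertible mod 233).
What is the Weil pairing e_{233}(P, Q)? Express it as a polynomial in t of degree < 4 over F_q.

Under M = [[225,84],[127,115]] in GL_2(Z/233), e_{233}(P',Q') = e_{233}(P,Q)^(225*115-84*127 mod 233).
So e_{233}(P,Q) = e_{233}(P',Q')^{109}, since 62*109 = 1 mod 233.
8-bit Miller (11101001) on E'/F_{223157459429753} with a'=160976036417601, b'=95174278789022: accumulate tangent/chord ratios at Q'+S and P'+S'.
Result: e(P',Q') = 125407034145017 + 123477068994918*t + 24731631552590*t^2 + 19085669337304*t^3.
e_{233}(P,Q) = (125407034145017 + 123477068994918*t + 24731631552590*t^2 + 19085669337304*t^3)^{109} = 126631715658677 + 137793793594951*t + 31864538454246*t^2 + 118855357450175*t^3.

126631715658677 + 137793793594951*t + 31864538454246*t^2 + 118855357450175*t^3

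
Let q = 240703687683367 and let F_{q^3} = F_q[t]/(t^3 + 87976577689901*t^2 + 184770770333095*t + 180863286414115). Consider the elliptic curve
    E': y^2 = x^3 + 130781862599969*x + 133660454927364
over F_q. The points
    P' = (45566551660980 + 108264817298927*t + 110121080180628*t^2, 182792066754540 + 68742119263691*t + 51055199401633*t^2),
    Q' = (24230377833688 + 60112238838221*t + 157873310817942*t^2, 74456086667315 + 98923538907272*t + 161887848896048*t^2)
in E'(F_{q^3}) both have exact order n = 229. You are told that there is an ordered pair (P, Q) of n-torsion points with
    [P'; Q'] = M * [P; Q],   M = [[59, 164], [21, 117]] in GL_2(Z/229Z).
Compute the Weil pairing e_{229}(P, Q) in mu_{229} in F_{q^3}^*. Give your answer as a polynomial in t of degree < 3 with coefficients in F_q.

51549165505593 + 172117174046299*t + 130686398319649*t^2

Alternating bilinearity on E[229] (values in mu_{229} in F_{240703687683367^3}) gives e(P',Q') = e(P,Q)^det(M).
det(M) mod 229 = 24; its inverse in (Z/229)^* is 105 (check: 24*105 mod 229 = 1).
n = 229 = (11100101)_2 (8 bits, wt 5); accumulate f_{229,P'}(Q'+S)/f_{229,P'}(S) along the 7-step ladder.
f_P(D_Q)/f_Q(D_P) = 9055473114910 + 205168152316878*t + 35489359928642*t^2.
Finally e_{229}(P,Q) = 51549165505593 + 172117174046299*t + 130686398319649*t^2.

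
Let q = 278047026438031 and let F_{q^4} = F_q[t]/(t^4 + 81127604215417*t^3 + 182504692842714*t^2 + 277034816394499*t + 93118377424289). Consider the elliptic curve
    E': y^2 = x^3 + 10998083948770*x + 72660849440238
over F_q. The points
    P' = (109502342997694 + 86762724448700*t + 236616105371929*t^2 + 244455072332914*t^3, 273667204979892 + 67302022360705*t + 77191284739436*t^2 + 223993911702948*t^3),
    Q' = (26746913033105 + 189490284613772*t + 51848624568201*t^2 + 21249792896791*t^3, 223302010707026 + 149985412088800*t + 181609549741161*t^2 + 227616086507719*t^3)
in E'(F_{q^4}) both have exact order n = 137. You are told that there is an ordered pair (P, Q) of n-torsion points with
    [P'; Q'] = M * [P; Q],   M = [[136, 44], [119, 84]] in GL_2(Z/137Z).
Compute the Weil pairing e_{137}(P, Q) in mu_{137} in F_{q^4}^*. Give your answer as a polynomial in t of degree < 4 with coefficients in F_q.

Since e_{137}(P,P)=e_{137}(Q,Q)=1 and e_{137}(Q,P)=e_{137}(P,Q)^{-1}, expanding e_{137}(136*P + 44*Q,119*P + 84*Q) leaves e(P,Q)^det(M).
det M = 136*84 - 44*119 = 6188 = 23 (mod 137); 23^{-1} = 6 (mod 137).
Build f_{137,P'} and f_{137,Q'} via the 8-bit ladder of 137=10001001_2; evaluate at shifted divisors; quotient in F_{278047026438031^4}.
Result: e(P',Q') = 141311286763456 + 263633706970114*t + 51218986403496*t^2 + 222484147466529*t^3.
(141311286763456 + 263633706970114*t + 51218986403496*t^2 + 222484147466529*t^3)^{6} mod (278047026438031,f) = 58678119429672 + 152447119444949*t + 165001067305086*t^2 + 224487164978357*t^3.

58678119429672 + 152447119444949*t + 165001067305086*t^2 + 224487164978357*t^3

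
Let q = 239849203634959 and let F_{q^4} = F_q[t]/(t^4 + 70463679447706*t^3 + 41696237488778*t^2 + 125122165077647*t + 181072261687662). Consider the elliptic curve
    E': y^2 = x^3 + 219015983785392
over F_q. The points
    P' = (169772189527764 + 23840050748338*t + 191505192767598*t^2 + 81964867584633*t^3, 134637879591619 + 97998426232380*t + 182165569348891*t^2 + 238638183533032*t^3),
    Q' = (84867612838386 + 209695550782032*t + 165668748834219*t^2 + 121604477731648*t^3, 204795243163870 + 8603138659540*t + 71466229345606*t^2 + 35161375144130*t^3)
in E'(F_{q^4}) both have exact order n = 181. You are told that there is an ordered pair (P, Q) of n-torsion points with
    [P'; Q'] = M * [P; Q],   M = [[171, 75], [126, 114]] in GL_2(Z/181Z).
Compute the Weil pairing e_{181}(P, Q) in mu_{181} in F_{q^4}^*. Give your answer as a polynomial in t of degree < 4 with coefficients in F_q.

42009215693717 + 194228929076970*t + 56694323111521*t^2 + 126241065816523*t^3

Alternating bilinearity on E[181] (values in mu_{181} in F_{239849203634959^4}) gives e(P',Q') = e(P,Q)^det(M).
det M = 171*114 - 75*126 = 10044 = 89 (mod 181); 89^{-1} = 120 (mod 181).
n = 181 = (10110101)_2 (8 bits, wt 5); accumulate f_{181,P'}(Q'+S)/f_{181,P'}(S) along the 7-step ladder.
The quotient is 198010934097297 + 49217908161524*t + 72129899742152*t^2 + 32124300841369*t^3.
Finally e_{181}(P,Q) = 42009215693717 + 194228929076970*t + 56694323111521*t^2 + 126241065816523*t^3.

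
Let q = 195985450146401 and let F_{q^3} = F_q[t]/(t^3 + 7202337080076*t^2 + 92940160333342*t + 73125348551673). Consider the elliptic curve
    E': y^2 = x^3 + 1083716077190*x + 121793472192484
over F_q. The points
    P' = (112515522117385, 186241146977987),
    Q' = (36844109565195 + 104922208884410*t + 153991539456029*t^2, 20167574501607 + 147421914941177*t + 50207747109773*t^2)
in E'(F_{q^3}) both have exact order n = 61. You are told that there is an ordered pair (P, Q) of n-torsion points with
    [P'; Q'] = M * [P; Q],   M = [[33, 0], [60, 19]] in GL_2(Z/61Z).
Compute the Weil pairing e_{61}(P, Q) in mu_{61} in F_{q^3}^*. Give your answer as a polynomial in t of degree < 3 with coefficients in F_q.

Since e_{61}(P,P)=e_{61}(Q,Q)=1 and e_{61}(Q,P)=e_{61}(P,Q)^{-1}, expanding e_{61}(33*P,60*P + 19*Q) leaves e(P,Q)^det(M).
Inverting 17 mod 61: 18. Thus e_{61}(P,Q) = e(P',Q')^{18}.
Double-and-add over 111101: 6-1 doublings, 5-1 additions; each step l_{T,T}/v_{2T} or l_{T,P'}/v at Q'+S for random S.
The quotient is 152892528877633 + 72357484924147*t + 168501223598539*t^2.
Raise to 18: e(P,Q) = 120234857756289 + 137765329137919*t + 147227511061693*t^2 in mu_{61}.

120234857756289 + 137765329137919*t + 147227511061693*t^2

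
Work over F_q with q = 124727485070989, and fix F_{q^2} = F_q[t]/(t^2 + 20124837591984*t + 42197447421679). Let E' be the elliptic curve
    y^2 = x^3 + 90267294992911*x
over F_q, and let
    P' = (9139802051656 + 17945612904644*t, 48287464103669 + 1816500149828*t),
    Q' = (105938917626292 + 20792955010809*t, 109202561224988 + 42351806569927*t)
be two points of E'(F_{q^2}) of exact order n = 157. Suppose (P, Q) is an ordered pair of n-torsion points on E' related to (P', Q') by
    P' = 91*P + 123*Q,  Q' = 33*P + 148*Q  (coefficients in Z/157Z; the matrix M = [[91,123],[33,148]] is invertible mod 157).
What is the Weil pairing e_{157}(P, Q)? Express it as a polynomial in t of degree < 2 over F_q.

80302494350618 + 41862764531965*t

e_{157}(aP+bQ,cP+dQ) = e_{157}(P,Q)^(ad-bc); with (a,b,c,d)=(91,123,33,148) this gives the det-157 law.
Hence e(P,Q) = e(P',Q')^{57} where 57 = 146^{-1} mod 157.
n = 157 = (10011101)_2 (8 bits, wt 5); accumulate f_{157,P'}(Q'+S)/f_{157,P'}(S) along the 7-step ladder.
e_{157}(P',Q') = 58558175410170 + 54706091770477*t.
(58558175410170 + 54706091770477*t)^{57} mod (124727485070989,f) = 80302494350618 + 41862764531965*t.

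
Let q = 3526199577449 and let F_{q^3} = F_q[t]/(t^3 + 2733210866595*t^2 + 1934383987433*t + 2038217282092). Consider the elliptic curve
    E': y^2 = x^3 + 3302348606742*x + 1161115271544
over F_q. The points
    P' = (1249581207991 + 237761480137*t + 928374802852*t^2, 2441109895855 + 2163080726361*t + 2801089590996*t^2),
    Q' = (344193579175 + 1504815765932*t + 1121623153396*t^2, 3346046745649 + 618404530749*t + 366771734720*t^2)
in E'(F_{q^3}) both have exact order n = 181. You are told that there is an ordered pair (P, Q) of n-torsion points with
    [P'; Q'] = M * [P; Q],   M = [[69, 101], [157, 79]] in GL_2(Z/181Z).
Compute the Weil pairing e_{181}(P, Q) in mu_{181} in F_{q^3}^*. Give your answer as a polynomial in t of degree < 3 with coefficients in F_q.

237479373179 + 816998106254*t + 1222579432649*t^2

Alternating bilinearity on E[181] (values in mu_{181} in F_{3526199577449^3}) gives e(P',Q') = e(P,Q)^det(M).
det M = 69*79 - 101*157 = -10406 = 92 (mod 181); 92^{-1} = 61 (mod 181).
Run Miller on y^2=x^3+3302348606742*x+1161115271544 over F_{3526199577449}: ladder 10110101 (8 bits); e = f_P(D_Q)/f_Q(D_P).
Result: e(P',Q') = 2424290901869 + 1468523103488*t + 1105126004961*t^2.
Raise to 61: e(P,Q) = 237479373179 + 816998106254*t + 1222579432649*t^2 in mu_{181}.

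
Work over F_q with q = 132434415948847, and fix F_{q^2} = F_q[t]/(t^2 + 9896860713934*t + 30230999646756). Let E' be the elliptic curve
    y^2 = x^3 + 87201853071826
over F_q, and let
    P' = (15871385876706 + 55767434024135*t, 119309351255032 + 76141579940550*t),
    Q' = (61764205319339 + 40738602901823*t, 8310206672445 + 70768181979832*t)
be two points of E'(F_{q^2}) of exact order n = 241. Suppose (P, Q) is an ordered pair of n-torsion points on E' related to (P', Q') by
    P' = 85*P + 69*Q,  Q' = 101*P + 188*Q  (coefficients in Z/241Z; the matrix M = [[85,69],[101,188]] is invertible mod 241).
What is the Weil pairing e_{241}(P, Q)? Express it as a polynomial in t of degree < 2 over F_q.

Alternating bilinearity on E[241] (values in mu_{241} in F_{132434415948847^2}) gives e(P',Q') = e(P,Q)^det(M).
Inverting 94 mod 241: 100. Thus e_{241}(P,Q) = e(P',Q')^{100}.
Double-and-add over 11110001: 8-1 doublings, 5-1 additions; each step l_{T,T}/v_{2T} or l_{T,P'}/v at Q'+S for random S.
Result: e(P',Q') = 5835019299622 + 89179297785594*t.
Thus e_{241}(P,Q) = 12290599039121 + 8991499347487*t.

12290599039121 + 8991499347487*t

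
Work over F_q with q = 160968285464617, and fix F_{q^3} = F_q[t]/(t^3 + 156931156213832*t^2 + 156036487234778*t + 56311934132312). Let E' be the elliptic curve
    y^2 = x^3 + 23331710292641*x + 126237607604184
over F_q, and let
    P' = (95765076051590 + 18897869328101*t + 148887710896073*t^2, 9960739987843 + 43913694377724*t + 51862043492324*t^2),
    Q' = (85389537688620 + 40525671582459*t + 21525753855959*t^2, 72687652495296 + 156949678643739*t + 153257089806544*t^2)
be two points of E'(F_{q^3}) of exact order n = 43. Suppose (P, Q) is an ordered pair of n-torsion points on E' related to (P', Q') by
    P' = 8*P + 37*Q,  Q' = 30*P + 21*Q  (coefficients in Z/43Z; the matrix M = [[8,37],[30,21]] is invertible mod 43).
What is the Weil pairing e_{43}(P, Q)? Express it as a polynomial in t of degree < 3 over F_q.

Alternating bilinearity on E[43] (values in mu_{43} in F_{160968285464617^3}) gives e(P',Q') = e(P,Q)^det(M).
So e_{43}(P,Q) = e_{43}(P',Q')^{11}, since 4*11 = 1 mod 43.
n = 43 = (101011)_2 (6 bits, wt 4); accumulate f_{43,P'}(Q'+S)/f_{43,P'}(S) along the 5-step ladder.
Miller gives e_{43}(P',Q') = 23495165535055 + 140053906215811*t + 71390467516589*t^2 in F_{160968285464617^3}.
Hence e(P,Q) = 29118542343131 + 55233659317651*t + 156232346846276*t^2 in F_{160968285464617^3}^*.

29118542343131 + 55233659317651*t + 156232346846276*t^2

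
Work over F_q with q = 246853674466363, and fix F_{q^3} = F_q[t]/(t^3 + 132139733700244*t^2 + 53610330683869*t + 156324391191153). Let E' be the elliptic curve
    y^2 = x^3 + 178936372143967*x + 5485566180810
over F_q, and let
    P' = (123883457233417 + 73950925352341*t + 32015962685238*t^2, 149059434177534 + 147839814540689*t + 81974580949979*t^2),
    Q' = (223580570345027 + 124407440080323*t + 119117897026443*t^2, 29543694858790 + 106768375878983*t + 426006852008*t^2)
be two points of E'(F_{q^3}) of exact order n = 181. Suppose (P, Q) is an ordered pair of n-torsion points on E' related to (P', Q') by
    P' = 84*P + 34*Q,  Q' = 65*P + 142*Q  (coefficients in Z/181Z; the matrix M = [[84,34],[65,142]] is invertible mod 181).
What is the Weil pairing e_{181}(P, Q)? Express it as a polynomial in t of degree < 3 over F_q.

76754779198118 + 225118071136138*t + 170197746890981*t^2

e_{181} is bilinear + alternating on E[181], so e_{181}(84*P + 34*Q, 65*P + 142*Q) = e_{181}(P,Q)^(84*142-34*65).
84*142 - 34*65 = 9718; reduced mod 181: det = 125, inverse 42.
n = 181 = (10110101)_2 (8 bits, wt 5); accumulate f_{181,P'}(Q'+S)/f_{181,P'}(S) along the 7-step ladder.
e_{181}(P',Q') = 12355641832921 + 55394126310659*t + 198554604221001*t^2.
Hence e(P,Q) = 76754779198118 + 225118071136138*t + 170197746890981*t^2 in F_{246853674466363^3}^*.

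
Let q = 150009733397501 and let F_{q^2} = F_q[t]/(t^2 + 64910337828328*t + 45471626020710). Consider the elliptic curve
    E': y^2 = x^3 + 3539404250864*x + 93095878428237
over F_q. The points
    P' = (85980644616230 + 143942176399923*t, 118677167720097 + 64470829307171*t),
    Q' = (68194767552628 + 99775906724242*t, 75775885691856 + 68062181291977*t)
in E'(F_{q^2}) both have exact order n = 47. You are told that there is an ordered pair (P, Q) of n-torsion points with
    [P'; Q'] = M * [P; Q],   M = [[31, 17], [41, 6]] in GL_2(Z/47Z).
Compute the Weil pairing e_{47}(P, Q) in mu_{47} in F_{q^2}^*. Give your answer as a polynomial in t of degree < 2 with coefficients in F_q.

e_{47}(aP+bQ,cP+dQ) = e_{47}(P,Q)^(ad-bc); with (a,b,c,d)=(31,17,41,6) this gives the det-47 law.
det(M) mod 47 = 6; its inverse in (Z/47)^* is 8 (check: 6*8 mod 47 = 1).
Miller loop for e_{47} over F_{150009733397501^2}: bits of 47 = 101111; 5 double steps + 4 add steps, l/v at each.
So e_{47}(P',Q') = 84318409300023 + 86958374528254*t.
(84318409300023 + 86958374528254*t)^{8} mod (150009733397501,f) = 108055987713701 + 68853330495507*t.

108055987713701 + 68853330495507*t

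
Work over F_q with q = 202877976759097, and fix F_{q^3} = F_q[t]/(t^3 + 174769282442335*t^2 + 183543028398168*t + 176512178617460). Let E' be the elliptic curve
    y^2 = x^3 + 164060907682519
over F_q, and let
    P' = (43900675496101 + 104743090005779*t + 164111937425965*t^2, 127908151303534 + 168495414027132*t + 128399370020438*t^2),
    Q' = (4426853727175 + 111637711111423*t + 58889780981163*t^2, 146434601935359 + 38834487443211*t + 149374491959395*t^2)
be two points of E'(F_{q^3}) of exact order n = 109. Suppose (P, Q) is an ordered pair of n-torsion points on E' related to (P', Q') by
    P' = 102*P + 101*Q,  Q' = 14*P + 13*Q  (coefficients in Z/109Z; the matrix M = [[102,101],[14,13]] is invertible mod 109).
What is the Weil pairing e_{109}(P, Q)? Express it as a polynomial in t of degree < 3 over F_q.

69228145118950 + 128386727042692*t + 141343971661939*t^2

The 109-Weil pairing on E[109] over F_{202877976759097} is alternating-bilinear: e_{109}(P',Q') = e_{109}(P,Q)^det(M).
Hence e(P,Q) = e(P',Q')^{26} where 26 = 21^{-1} mod 109.
Run Miller on y^2=x^3+164060907682519 over F_{202877976759097}: ladder 1101101 (7 bits); e = f_P(D_Q)/f_Q(D_P).
The quotient is 40794823883347 + 119409137781773*t + 15661762283452*t^2.
Finally e_{109}(P,Q) = 69228145118950 + 128386727042692*t + 141343971661939*t^2.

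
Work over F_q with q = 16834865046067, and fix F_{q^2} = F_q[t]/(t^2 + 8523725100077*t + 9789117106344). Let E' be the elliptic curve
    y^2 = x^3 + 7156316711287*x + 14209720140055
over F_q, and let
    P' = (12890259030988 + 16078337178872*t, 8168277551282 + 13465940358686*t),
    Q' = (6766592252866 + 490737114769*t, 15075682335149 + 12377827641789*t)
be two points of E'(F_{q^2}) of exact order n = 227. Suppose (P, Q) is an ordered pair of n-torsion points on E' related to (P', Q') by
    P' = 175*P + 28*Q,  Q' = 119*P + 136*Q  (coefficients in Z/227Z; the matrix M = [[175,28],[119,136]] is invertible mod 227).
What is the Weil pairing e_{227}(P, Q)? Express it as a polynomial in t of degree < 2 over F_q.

Since e_{227}(P,P)=e_{227}(Q,Q)=1 and e_{227}(Q,P)=e_{227}(P,Q)^{-1}, expanding e_{227}(175*P + 28*Q,119*P + 136*Q) leaves e(P,Q)^det(M).
175*136 - 28*119 = 20468; reduced mod 227: det = 38, inverse 6.
Run Miller on y^2=x^3+7156316711287*x+14209720140055 over F_{16834865046067}: ladder 11100011 (8 bits); e = f_P(D_Q)/f_Q(D_P).
Miller gives e_{227}(P',Q') = 10109102136026 + 6709910160811*t in F_{16834865046067^2}.
e_{227}(P,Q) = (10109102136026 + 6709910160811*t)^{6} = 2574998325850 + 6377728775921*t.

2574998325850 + 6377728775921*t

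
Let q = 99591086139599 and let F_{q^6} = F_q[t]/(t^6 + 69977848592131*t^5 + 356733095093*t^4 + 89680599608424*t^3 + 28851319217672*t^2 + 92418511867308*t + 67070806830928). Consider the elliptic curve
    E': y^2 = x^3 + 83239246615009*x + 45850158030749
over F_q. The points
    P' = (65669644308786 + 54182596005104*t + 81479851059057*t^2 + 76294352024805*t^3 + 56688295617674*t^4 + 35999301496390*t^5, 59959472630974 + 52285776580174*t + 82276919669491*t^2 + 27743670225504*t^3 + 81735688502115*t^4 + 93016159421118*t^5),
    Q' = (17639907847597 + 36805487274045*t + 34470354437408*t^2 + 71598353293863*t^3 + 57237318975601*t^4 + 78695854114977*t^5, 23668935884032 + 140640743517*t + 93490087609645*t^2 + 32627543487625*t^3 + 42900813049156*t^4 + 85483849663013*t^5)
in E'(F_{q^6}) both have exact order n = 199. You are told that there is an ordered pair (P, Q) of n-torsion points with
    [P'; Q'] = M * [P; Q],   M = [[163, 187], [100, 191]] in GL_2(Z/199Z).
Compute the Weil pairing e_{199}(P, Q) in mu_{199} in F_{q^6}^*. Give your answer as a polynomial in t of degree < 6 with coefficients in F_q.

46050593130967 + 68475911994495*t + 41479359396791*t^2 + 80615713613338*t^3 + 29944082252607*t^4 + 18688463159027*t^5

e_{199}(aP+bQ,cP+dQ) = e_{199}(P,Q)^(ad-bc); with (a,b,c,d)=(163,187,100,191) this gives the det-199 law.
det(M) mod 199 = 95; its inverse in (Z/199)^* is 44 (check: 95*44 mod 199 = 1).
Double-and-add over 11000111: 8-1 doublings, 5-1 additions; each step l_{T,T}/v_{2T} or l_{T,P'}/v at Q'+S for random S.
Result: e(P',Q') = 29686079122384 + 59926872362791*t + 59273729525839*t^2 + 95556104338465*t^3 + 95959023341611*t^4 + 5176794342976*t^5.
(29686079122384 + 59926872362791*t + 59273729525839*t^2 + 95556104338465*t^3 + 95959023341611*t^4 + 5176794342976*t^5)^{44} mod (99591086139599,f) = 46050593130967 + 68475911994495*t + 41479359396791*t^2 + 80615713613338*t^3 + 29944082252607*t^4 + 18688463159027*t^5.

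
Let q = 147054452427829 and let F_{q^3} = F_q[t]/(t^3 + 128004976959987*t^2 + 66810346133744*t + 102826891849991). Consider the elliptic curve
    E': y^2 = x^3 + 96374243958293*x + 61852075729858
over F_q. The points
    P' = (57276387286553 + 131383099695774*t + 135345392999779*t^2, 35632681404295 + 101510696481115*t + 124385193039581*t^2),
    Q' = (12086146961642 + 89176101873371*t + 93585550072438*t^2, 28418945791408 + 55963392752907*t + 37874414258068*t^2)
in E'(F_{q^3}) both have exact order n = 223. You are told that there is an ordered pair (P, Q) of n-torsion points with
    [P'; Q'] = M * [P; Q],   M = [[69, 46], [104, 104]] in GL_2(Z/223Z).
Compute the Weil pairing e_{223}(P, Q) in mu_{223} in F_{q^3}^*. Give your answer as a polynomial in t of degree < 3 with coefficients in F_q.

10666400090154 + 93191203624609*t + 132238323495027*t^2

The 223-Weil pairing on E[223] over F_{147054452427829} is alternating-bilinear: e_{223}(P',Q') = e_{223}(P,Q)^det(M).
det(M) mod 223 = 162; its inverse in (Z/223)^* is 106 (check: 162*106 mod 223 = 1).
n = 223 = (11011111)_2 (8 bits, wt 7); accumulate f_{223,P'}(Q'+S)/f_{223,P'}(S) along the 7-step ladder.
The quotient is 70431812238916 + 126489499103056*t + 142680326818079*t^2.
(70431812238916 + 126489499103056*t + 142680326818079*t^2)^{106} mod (147054452427829,f) = 10666400090154 + 93191203624609*t + 132238323495027*t^2.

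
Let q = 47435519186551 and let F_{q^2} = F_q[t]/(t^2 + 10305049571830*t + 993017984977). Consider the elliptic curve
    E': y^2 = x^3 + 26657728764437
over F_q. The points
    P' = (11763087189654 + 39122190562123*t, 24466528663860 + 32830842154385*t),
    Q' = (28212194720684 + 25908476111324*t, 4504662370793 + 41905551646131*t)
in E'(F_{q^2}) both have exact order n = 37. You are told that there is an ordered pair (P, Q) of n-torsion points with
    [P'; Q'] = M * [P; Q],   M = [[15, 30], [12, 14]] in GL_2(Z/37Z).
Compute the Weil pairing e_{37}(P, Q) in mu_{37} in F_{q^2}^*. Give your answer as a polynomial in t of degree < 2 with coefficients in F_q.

e_{37}(aP+bQ,cP+dQ) = e_{37}(P,Q)^(ad-bc); with (a,b,c,d)=(15,30,12,14) this gives the det-37 law.
det M = 15*14 - 30*12 = -150 = 35 (mod 37); 35^{-1} = 18 (mod 37).
Double-and-add over 100101: 6-1 doublings, 3-1 additions; each step l_{T,T}/v_{2T} or l_{T,P'}/v at Q'+S for random S.
Miller gives e_{37}(P',Q') = 14130794912259 + 45938689050951*t in F_{47435519186551^2}.
Raise to 18: e(P,Q) = 33031845629142 + 4887392315058*t in mu_{37}.

33031845629142 + 4887392315058*t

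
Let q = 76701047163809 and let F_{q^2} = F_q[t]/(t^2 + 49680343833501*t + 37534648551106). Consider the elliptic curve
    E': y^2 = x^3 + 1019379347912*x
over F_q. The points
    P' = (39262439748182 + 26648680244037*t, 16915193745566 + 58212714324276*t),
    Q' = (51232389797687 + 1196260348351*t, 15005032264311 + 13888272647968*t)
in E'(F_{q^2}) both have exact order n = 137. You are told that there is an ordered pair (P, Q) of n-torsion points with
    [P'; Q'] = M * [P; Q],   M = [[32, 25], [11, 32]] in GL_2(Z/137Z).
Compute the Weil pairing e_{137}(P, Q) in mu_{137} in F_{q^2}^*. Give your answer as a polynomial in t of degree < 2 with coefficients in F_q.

Under M = [[32,25],[11,32]] in GL_2(Z/137), e_{137}(P',Q') = e_{137}(P,Q)^(32*32-25*11 mod 137).
Hence e(P,Q) = e(P',Q')^{15} where 15 = 64^{-1} mod 137.
8-bit Miller (10001001) on E'/F_{76701047163809} with a'=1019379347912, b'=0: accumulate tangent/chord ratios at Q'+S and P'+S'.
So e_{137}(P',Q') = 30343465689777 + 21194415177405*t.
(30343465689777 + 21194415177405*t)^{15} mod (76701047163809,f) = 25730219859871 + 53148086743287*t.

25730219859871 + 53148086743287*t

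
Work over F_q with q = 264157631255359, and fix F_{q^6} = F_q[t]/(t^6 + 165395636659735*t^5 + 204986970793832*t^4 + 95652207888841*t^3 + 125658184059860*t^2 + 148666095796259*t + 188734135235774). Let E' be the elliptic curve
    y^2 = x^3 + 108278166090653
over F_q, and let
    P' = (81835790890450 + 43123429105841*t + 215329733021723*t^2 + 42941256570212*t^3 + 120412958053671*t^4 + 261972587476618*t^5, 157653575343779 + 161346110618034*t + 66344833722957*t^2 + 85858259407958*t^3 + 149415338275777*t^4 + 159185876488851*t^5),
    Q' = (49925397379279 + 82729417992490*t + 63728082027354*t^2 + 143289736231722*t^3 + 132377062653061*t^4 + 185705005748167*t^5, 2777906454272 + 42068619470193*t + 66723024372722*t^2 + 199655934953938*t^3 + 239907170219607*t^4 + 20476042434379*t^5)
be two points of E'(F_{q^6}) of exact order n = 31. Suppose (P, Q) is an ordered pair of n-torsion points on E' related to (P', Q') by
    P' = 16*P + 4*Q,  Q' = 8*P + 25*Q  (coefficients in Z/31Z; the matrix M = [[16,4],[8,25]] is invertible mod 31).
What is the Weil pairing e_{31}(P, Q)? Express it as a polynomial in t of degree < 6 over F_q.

The 31-Weil pairing on E[31] over F_{264157631255359} is alternating-bilinear: e_{31}(P',Q') = e_{31}(P,Q)^det(M).
det(M) mod 31 = 27; its inverse in (Z/31)^* is 23 (check: 27*23 mod 31 = 1).
Build f_{31,P'} and f_{31,Q'} via the 5-bit ladder of 31=11111_2; evaluate at shifted divisors; quotient in F_{264157631255359^6}.
Miller gives e_{31}(P',Q') = 170765657283689 + 111523941195880*t + 127344285645533*t^2 + 262420130318801*t^3 + 228272720544672*t^4 + 10210749164930*t^5 in F_{264157631255359^6}.
Finally e_{31}(P,Q) = 200141097763203 + 119617365132105*t + 6144183492793*t^2 + 13368565002092*t^3 + 164748000562631*t^4 + 58108058358802*t^5.

200141097763203 + 119617365132105*t + 6144183492793*t^2 + 13368565002092*t^3 + 164748000562631*t^4 + 58108058358802*t^5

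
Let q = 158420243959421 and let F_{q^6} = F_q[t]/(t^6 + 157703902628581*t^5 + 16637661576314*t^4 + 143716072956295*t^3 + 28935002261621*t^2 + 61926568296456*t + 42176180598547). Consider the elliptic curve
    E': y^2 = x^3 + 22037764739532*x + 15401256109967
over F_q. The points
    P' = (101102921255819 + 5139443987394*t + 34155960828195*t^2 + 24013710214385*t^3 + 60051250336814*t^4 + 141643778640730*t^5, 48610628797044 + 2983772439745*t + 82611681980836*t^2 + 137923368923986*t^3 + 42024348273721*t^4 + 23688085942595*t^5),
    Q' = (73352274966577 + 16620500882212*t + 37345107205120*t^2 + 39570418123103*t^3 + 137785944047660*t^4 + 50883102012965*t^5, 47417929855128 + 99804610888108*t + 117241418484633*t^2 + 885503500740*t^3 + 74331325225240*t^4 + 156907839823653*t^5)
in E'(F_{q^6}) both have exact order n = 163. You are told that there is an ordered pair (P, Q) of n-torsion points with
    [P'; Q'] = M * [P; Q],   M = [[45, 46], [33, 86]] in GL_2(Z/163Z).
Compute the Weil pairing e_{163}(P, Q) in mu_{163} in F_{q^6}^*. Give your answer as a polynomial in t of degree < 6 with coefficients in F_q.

e_{163} is bilinear + alternating on E[163], so e_{163}(45*P + 46*Q, 33*P + 86*Q) = e_{163}(P,Q)^(45*86-46*33).
Hence e(P,Q) = e(P',Q')^{7} where 7 = 70^{-1} mod 163.
Double-and-add over 10100011: 8-1 doublings, 4-1 additions; each step l_{T,T}/v_{2T} or l_{T,P'}/v at Q'+S for random S.
The quotient is 21720451601388 + 131280740185503*t + 140199572291397*t^2 + 1464261758603*t^3 + 148986236864938*t^4 + 89990935662566*t^5.
Finally e_{163}(P,Q) = 44083641959242 + 109844502276041*t + 123549711502496*t^2 + 134728687885510*t^3 + 86573664377705*t^4 + 31696797183485*t^5.

44083641959242 + 109844502276041*t + 123549711502496*t^2 + 134728687885510*t^3 + 86573664377705*t^4 + 31696797183485*t^5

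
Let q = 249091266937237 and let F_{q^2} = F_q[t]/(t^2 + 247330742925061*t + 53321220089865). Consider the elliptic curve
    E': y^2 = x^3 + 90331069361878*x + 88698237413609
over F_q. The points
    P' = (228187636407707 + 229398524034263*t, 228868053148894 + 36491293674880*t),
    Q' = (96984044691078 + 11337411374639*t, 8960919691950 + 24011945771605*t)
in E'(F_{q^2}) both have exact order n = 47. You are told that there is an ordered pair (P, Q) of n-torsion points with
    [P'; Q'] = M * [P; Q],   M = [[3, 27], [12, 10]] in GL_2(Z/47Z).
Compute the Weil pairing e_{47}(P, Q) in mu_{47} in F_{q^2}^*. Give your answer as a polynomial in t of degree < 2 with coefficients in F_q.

The 47-Weil pairing on E[47] over F_{249091266937237} is alternating-bilinear: e_{47}(P',Q') = e_{47}(P,Q)^det(M).
det(M) mod 47 = 35; its inverse in (Z/47)^* is 43 (check: 35*43 mod 47 = 1).
Run Miller on y^2=x^3+90331069361878*x+88698237413609 over F_{249091266937237}: ladder 101111 (6 bits); e = f_P(D_Q)/f_Q(D_P).
Result: e(P',Q') = 156600745390101 + 145607052370061*t.
Finally e_{47}(P,Q) = 181410115674396 + 85231463913399*t.

181410115674396 + 85231463913399*t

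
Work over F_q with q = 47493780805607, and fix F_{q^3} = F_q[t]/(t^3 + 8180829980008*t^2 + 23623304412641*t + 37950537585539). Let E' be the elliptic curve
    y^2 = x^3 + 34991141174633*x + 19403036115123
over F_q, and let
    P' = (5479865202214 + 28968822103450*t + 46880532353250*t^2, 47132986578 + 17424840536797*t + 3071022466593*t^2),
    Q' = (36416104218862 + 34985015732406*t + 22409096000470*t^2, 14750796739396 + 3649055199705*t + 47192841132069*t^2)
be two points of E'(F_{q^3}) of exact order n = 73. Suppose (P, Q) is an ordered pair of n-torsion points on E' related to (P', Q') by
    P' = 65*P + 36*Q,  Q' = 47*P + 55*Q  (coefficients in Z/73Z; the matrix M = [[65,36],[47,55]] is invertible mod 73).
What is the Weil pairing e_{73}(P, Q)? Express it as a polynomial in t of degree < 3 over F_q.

45700658923668 + 38715865440576*t + 43692246509212*t^2

e_{73}(aP+bQ,cP+dQ) = e_{73}(P,Q)^(ad-bc); with (a,b,c,d)=(65,36,47,55) this gives the det-73 law.
det M = 65*55 - 36*47 = 1883 = 58 (mod 73); 58^{-1} = 34 (mod 73).
Double-and-add over 1001001: 7-1 doublings, 3-1 additions; each step l_{T,T}/v_{2T} or l_{T,P'}/v at Q'+S for random S.
The quotient is 36375994573398 + 18300384081576*t + 46217558970247*t^2.
e_{73}(P,Q) = (36375994573398 + 18300384081576*t + 46217558970247*t^2)^{34} = 45700658923668 + 38715865440576*t + 43692246509212*t^2.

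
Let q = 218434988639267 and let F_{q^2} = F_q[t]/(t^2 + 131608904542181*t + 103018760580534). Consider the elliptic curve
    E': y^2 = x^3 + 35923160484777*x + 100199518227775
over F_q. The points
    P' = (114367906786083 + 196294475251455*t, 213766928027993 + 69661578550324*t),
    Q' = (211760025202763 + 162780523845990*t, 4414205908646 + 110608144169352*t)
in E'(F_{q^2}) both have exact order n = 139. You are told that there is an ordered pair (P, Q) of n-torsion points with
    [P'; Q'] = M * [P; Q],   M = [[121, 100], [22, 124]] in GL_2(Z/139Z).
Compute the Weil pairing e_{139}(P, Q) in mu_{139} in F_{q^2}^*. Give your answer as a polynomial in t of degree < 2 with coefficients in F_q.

The 139-Weil pairing on E[139] over F_{218434988639267} is alternating-bilinear: e_{139}(P',Q') = e_{139}(P,Q)^det(M).
Hence e(P,Q) = e(P',Q')^{113} where 113 = 16^{-1} mod 139.
8-bit Miller (10001011) on E'/F_{218434988639267} with a'=35923160484777, b'=100199518227775: accumulate tangent/chord ratios at Q'+S and P'+S'.
Miller gives e_{139}(P',Q') = 170461687700325 + 191999322460137*t in F_{218434988639267^2}.
Finally e_{139}(P,Q) = 113637361976230 + 141832003761288*t.

113637361976230 + 141832003761288*t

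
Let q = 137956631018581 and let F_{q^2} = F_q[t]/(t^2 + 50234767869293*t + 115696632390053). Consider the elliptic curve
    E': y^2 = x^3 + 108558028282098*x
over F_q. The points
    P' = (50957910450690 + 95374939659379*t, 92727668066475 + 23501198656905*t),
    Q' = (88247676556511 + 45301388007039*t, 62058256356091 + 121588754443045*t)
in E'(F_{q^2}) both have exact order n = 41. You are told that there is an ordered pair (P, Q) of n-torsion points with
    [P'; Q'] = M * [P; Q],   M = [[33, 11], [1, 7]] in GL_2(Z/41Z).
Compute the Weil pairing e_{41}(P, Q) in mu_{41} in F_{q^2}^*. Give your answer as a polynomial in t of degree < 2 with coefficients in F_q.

48858396865774 + 3938435244572*t

Alternating bilinearity on E[41] (values in mu_{41} in F_{137956631018581^2}) gives e(P',Q') = e(P,Q)^det(M).
det(M) mod 41 = 15; its inverse in (Z/41)^* is 11 (check: 15*11 mod 41 = 1).
Run Miller on y^2=x^3+108558028282098*x over F_{137956631018581}: ladder 101001 (6 bits); e = f_P(D_Q)/f_Q(D_P).
The quotient is 67603910465521 + 32491110013986*t.
Finally e_{41}(P,Q) = 48858396865774 + 3938435244572*t.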